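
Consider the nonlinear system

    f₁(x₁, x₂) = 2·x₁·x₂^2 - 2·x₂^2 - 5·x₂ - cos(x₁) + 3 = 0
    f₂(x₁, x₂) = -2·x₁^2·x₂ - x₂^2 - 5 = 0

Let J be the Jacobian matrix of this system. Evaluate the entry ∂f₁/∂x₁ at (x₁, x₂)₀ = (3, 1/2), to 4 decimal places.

∂f₁/∂x₁ = 2·x₂^2 + sin(x₁).
At (3, 1/2) this is 0.6411.

0.6411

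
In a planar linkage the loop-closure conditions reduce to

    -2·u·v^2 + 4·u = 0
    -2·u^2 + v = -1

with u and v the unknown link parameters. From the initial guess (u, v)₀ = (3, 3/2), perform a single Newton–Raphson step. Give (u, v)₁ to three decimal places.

At (3, 3/2): F = (-1.500, -15.500).
Jacobian J = [[-2·v^2 + 4, -4·u·v], [-4·u, 1]].
At the point, J = [[-0.500, -18.000], [-12.000, 1.000]] (det J = -216.500).
Solving J·Δ = −F gives Δ = (-1.296, -0.047).
Then the next iterate is (u, v)₁ = (1.704, 1.453).

(1.704, 1.453)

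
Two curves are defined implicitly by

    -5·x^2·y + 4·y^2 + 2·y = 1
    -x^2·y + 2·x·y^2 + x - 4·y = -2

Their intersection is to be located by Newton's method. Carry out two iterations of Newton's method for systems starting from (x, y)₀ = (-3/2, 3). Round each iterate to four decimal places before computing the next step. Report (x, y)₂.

(-0.8880, 0.7047)

At (-3/2, 3): F = (7.2500, -45.2500).
Jacobian J = [[-10·x·y, -5·x^2 + 8·y + 2], [-2·x·y + 2·y^2 + 1, -x^2 + 4·x·y - 4]].
At the point, J = [[45.0000, 14.7500], [28.0000, -24.2500]] (det J = -1504.2500).
Solving J·Δ = −F gives Δ = (0.3268, -1.4886).
Then the next iterate is (x, y)₁ = (-1.1732, 1.5114).
Round to (-1.1732, 1.5114) and repeat: F = (0.758678, -12.659040), J = [[17.731745, 7.209209], [9.115009, -12.469096]].
Δ = (0.2852, -0.8067), so (x, y)₂ = (-0.8880, 0.7047).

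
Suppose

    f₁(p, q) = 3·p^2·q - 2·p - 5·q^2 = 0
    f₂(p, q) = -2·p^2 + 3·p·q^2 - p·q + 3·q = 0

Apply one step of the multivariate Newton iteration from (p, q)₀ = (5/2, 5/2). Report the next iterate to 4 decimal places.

At (5/2, 5/2): F = (10.6250, 35.6250).
Jacobian J = [[6·p·q - 2, 3·p^2 - 10·q], [-4·p + 3·q^2 - q, 6·p·q - p + 3]].
At the point, J = [[35.5000, -6.2500], [6.2500, 38.0000]] (det J = 1388.0625).
Solving J·Δ = −F gives Δ = (-0.4513, -0.8633).
Then the next iterate is (p, q)₁ = (2.0487, 1.6367).

(2.0487, 1.6367)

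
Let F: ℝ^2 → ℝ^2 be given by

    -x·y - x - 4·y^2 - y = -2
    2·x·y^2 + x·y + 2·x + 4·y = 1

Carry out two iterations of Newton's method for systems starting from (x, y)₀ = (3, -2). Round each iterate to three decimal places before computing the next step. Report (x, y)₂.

(2.242, -0.851)

At (3, -2): F = (-9.000, 15.000).
Jacobian J = [[-y - 1, -x - 8·y - 1], [2·y^2 + y + 2, 4·x·y + x + 4]].
At the point, J = [[1.000, 12.000], [8.000, -17.000]] (det J = -113.000).
Solving J·Δ = −F gives Δ = (-0.239, 0.770).
Then the next iterate is (x, y)₁ = (2.761, -1.230).
Round to (2.761, -1.230) and repeat: F = (-2.18657, 4.56020), J = [[0.230, 6.079], [3.79580, -6.82312]].
Δ = (-0.519, 0.379), so (x, y)₂ = (2.242, -0.851).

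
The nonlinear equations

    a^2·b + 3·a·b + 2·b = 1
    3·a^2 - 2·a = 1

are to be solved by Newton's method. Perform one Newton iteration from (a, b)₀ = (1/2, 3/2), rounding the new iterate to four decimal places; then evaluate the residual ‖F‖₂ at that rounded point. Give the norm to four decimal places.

19.4480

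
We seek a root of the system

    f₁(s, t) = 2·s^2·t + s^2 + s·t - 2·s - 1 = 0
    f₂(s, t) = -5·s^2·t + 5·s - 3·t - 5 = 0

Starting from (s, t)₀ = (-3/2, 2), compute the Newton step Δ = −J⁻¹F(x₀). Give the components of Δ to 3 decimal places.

At (-3/2, 2): F = (10.250, -41.000).
Jacobian J = [[4·s·t + 2·s + t - 2, 2·s^2 + s], [-10·s·t + 5, -5·s^2 - 3]].
At the point, J = [[-15.000, 3.000], [35.000, -14.250]] (det J = 108.750).
Solving J·Δ = −F gives Δ = (0.212, -2.356).

(0.212, -2.356)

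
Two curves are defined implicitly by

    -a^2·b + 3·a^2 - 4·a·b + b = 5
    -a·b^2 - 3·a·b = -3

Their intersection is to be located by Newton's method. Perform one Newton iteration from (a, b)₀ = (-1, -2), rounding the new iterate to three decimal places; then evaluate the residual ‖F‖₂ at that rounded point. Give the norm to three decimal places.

At (-1, -2): F = (-10.000, 1.000).
Jacobian J = [[-2·a·b + 6·a - 4·b, -a^2 - 4·a + 1], [-b^2 - 3·b, -2·a·b - 3·a]].
At the point, J = [[-2.000, 4.000], [2.000, -1.000]] (det J = -6.000).
Solving J·Δ = −F gives Δ = (1.000, 3.000).
Then the next iterate is (a, b)₁ = (0.000, 1.000).
Re-evaluating at (0.000, 1.000): F = (-4.000, 3.000), so ‖F‖₂ = 5.000.

5.000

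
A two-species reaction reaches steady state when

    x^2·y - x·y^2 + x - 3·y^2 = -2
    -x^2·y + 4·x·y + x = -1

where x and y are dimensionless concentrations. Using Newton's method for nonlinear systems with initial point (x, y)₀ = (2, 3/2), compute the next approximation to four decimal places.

(-1.1333, 0.0333)

At (2, 3/2): F = (-1.2500, 9.0000).
Jacobian J = [[2·x·y - y^2 + 1, x^2 - 2·x·y - 6·y], [-2·x·y + 4·y + 1, -x^2 + 4·x]].
At the point, J = [[4.7500, -11.0000], [1.0000, 4.0000]] (det J = 30.0000).
Solving J·Δ = −F gives Δ = (-3.1333, -1.4667).
Then the next iterate is (x, y)₁ = (-1.1333, 0.0333).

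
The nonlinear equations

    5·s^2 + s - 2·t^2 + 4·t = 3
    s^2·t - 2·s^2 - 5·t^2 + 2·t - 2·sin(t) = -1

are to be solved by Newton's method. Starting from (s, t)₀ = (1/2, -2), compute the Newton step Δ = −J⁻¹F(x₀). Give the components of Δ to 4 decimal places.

(0.7078, 1.0836)

At (1/2, -2): F = (-17.2500, -22.181405).
Jacobian J = [[10·s + 1, -4·t + 4], [2·s·t - 4·s, s^2 - 10·t - 2·cos(t) + 2]].
At the point, J = [[6.0000, 12.0000], [-4.0000, 23.082294]] (det J = 186.493762).
Solving J·Δ = −F gives Δ = (0.7078, 1.0836).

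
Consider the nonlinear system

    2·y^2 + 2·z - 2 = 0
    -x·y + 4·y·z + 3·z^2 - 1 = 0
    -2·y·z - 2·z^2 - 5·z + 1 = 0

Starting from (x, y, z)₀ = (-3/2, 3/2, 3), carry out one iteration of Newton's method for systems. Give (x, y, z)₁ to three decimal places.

(-6.889, 0.685, 1.194)

At (-3/2, 3/2, 3): F = (8.500, 46.250, -41.000).
Jacobian J = [[0, 4·y, 2], [-y, -x + 4·z, 4·y + 6·z], [0, -2·z, -2·y - 4·z - 5]].
At the point, J = [[0.000, 6.000, 2.000], [-1.500, 13.500, 24.000], [0.000, -6.000, -20.000]] (det J = -162.000).
Solving J·Δ = −F gives Δ = (-5.389, -0.815, -1.806).
Then the next iterate is (x, y, z)₁ = (-6.889, 0.685, 1.194).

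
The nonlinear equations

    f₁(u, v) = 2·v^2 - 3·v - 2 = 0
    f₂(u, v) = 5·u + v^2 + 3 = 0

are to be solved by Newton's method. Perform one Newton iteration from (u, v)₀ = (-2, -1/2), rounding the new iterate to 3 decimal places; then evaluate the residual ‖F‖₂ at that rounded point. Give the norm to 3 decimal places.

0.000

At (-2, -1/2): F = (0.000, -6.750).
Jacobian J = [[0, 4·v - 3], [5, 2·v]].
At the point, J = [[0.000, -5.000], [5.000, -1.000]] (det J = 25.000).
Solving J·Δ = −F gives Δ = (1.350, 0.000).
Then the next iterate is (u, v)₁ = (-0.650, -0.500).
Re-evaluating at (-0.650, -0.500): F = (0.000, 0.000), so ‖F‖₂ = 0.000.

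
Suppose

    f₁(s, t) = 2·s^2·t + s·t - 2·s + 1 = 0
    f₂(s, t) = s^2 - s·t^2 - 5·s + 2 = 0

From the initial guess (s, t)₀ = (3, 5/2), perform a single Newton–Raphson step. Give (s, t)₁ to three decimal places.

At (3, 5/2): F = (47.500, -22.750).
Jacobian J = [[4·s·t + t - 2, 2·s^2 + s], [2·s - t^2 - 5, -2·s·t]].
At the point, J = [[30.500, 21.000], [-5.250, -15.000]] (det J = -347.250).
Solving J·Δ = −F gives Δ = (-0.676, -1.280).
Then the next iterate is (s, t)₁ = (2.324, 1.220).

(2.324, 1.220)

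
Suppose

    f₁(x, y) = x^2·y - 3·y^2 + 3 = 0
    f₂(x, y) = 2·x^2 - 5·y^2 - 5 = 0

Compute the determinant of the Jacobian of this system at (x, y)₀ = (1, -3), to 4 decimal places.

-256.0000

J = [[2·x·y, x^2 - 6·y], [4·x, -10·y]].
At the point, J = [[-6.0000, 19.0000], [4.0000, 30.0000]].
det J = -256.0000.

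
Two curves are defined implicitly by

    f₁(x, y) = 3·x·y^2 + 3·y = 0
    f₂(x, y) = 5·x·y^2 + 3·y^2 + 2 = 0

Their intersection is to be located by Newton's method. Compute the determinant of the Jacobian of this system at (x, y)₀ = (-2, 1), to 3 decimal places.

3.000

J = [[3·y^2, 6·x·y + 3], [5·y^2, 10·x·y + 6·y]].
At the point, J = [[3.000, -9.000], [5.000, -14.000]].
det J = 3.000.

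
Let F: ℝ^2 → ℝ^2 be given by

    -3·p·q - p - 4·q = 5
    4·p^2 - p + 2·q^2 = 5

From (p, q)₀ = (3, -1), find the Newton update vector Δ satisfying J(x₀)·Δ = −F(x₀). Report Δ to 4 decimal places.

At (3, -1): F = (5.0000, 30.0000).
Jacobian J = [[-3·q - 1, -3·p - 4], [8·p - 1, 4·q]].
At the point, J = [[2.0000, -13.0000], [23.0000, -4.0000]] (det J = 291.0000).
Solving J·Δ = −F gives Δ = (-1.2715, 0.1890).

(-1.2715, 0.1890)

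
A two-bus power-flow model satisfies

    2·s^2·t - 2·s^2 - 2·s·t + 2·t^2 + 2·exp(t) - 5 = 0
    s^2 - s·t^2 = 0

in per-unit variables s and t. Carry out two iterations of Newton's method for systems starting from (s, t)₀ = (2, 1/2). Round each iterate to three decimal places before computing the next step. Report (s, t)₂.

(0.999, 0.948)

At (2, 1/2): F = (-7.20256, 3.500).
Jacobian J = [[4·s·t - 4·s - 2·t, 2·s^2 - 2·s + 4·t + 2·exp(t)], [2·s - t^2, -2·s·t]].
At the point, J = [[-5.000, 9.29744], [3.750, -2.000]] (det J = -24.86541).
Solving J·Δ = −F gives Δ = (-0.729, 0.382).
Then the next iterate is (s, t)₁ = (1.271, 0.882).
Round to (1.271, 0.882) and repeat: F = (-1.23599, 0.62670), J = [[-2.36391, 9.04833], [1.76408, -2.24204]].
Δ = (-0.272, 0.066), so (s, t)₂ = (0.999, 0.948).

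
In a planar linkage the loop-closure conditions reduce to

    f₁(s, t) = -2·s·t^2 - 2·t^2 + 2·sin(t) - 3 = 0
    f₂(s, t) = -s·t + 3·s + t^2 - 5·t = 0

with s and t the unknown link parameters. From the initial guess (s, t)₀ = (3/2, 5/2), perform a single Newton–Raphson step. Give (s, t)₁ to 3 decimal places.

(4.518, -0.161)

At (3/2, 5/2): F = (-33.05306, -5.500).
Jacobian J = [[-2·t^2, -4·s·t - 4·t + 2·cos(t)], [-t + 3, -s + 2·t - 5]].
At the point, J = [[-12.500, -26.60229], [0.500, -1.500]] (det J = 32.05114).
Solving J·Δ = −F gives Δ = (3.018, -2.661).
Then the next iterate is (s, t)₁ = (4.518, -0.161).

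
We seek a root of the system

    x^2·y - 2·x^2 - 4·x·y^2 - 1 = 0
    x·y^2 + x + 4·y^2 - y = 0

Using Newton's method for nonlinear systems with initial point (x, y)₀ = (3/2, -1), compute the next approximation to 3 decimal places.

At (3/2, -1): F = (-13.750, 8.000).
Jacobian J = [[2·x·y - 4·x - 4·y^2, x^2 - 8·x·y], [y^2 + 1, 2·x·y + 8·y - 1]].
At the point, J = [[-13.000, 14.250], [2.000, -12.000]] (det J = 127.500).
Solving J·Δ = −F gives Δ = (-0.400, 0.600).
Then the next iterate is (x, y)₁ = (1.100, -0.400).

(1.100, -0.400)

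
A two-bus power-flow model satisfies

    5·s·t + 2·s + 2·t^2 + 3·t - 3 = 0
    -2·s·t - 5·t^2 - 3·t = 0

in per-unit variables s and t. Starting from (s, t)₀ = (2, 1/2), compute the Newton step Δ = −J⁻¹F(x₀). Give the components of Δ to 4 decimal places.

At (2, 1/2): F = (8.0000, -4.7500).
Jacobian J = [[5·t + 2, 5·s + 4·t + 3], [-2·t, -2·s - 10·t - 3]].
At the point, J = [[4.5000, 15.0000], [-1.0000, -12.0000]] (det J = -39.0000).
Solving J·Δ = −F gives Δ = (-0.6346, -0.3429).

(-0.6346, -0.3429)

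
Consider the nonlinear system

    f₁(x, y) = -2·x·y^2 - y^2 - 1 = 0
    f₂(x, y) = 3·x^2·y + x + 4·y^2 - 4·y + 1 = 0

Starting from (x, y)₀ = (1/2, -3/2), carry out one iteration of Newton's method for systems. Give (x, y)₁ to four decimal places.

(0.5934, -0.5132)

At (1/2, -3/2): F = (-5.5000, 15.3750).
Jacobian J = [[-2·y^2, -4·x·y - 2·y], [6·x·y + 1, 3·x^2 + 8·y - 4]].
At the point, J = [[-4.5000, 6.0000], [-3.5000, -15.2500]] (det J = 89.6250).
Solving J·Δ = −F gives Δ = (0.0934, 0.9868).
Then the next iterate is (x, y)₁ = (0.5934, -0.5132).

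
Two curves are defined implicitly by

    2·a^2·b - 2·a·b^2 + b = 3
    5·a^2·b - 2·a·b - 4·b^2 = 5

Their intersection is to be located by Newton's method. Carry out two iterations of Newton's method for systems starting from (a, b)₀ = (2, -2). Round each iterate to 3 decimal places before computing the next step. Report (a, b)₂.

At (2, -2): F = (-37.000, -53.000).
Jacobian J = [[4·a·b - 2·b^2, 2·a^2 - 4·a·b + 1], [10·a·b - 2·b, 5·a^2 - 2·a - 8·b]].
At the point, J = [[-24.000, 25.000], [-36.000, 32.000]] (det J = 132.000).
Solving J·Δ = −F gives Δ = (-1.068, 0.455).
Then the next iterate is (a, b)₁ = (0.932, -1.545).
Round to (0.932, -1.545) and repeat: F = (-11.67846, -18.37834), J = [[-10.53381, 8.49701], [-11.30940, 14.83912]].
Δ = (-0.285, 1.022), so (a, b)₂ = (0.647, -0.523).

(0.647, -0.523)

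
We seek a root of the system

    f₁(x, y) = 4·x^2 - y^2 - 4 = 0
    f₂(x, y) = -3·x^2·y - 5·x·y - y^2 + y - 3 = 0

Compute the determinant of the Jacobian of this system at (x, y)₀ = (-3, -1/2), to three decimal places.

J = [[8·x, -2·y], [-6·x·y - 5·y, -3·x^2 - 5·x - 2·y + 1]].
At the point, J = [[-24.000, 1.000], [-6.500, -10.000]].
det J = 246.500.

246.500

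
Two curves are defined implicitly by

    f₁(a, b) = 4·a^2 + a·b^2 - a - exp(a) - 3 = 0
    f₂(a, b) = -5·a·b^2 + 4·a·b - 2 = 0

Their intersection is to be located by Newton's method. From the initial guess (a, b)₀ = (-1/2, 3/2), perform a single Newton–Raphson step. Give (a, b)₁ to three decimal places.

At (-1/2, 3/2): F = (-3.23153, 0.625).
Jacobian J = [[8·a + b^2 - exp(a) - 1, 2·a·b], [-5·b^2 + 4·b, -10·a·b + 4·a]].
At the point, J = [[-3.35653, -1.500], [-5.250, 5.500]] (det J = -26.33592).
Solving J·Δ = −F gives Δ = (-0.639, -0.724).
Then the next iterate is (a, b)₁ = (-1.139, 0.776).

(-1.139, 0.776)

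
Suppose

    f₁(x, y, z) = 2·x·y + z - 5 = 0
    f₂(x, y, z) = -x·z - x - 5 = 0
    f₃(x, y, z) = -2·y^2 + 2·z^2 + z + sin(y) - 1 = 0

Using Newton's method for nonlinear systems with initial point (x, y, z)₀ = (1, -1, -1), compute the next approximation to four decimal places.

(-8.1779, -3.6779, -6.0000)

At (1, -1, -1): F = (-8.0000, -5.0000, -2.841471).
Jacobian J = [[2·y, 2·x, 1], [-z - 1, 0, -x], [0, -4·y + cos(y), 4·z + 1]].
At the point, J = [[-2.0000, 2.0000, 1.0000], [0.0000, 0.0000, -1.0000], [0.0000, 4.540302, -3.0000]] (det J = -9.080605).
Solving J·Δ = −F gives Δ = (-9.1779, -2.6779, -5.0000).
Then the next iterate is (x, y, z)₁ = (-8.1779, -3.6779, -6.0000).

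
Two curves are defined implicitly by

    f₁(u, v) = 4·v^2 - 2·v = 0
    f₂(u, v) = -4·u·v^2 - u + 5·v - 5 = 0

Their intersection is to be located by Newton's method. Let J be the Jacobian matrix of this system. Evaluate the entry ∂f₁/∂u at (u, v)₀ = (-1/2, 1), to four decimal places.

∂f₁/∂u = 0.
At (-1/2, 1) this is 0.0000.

0.0000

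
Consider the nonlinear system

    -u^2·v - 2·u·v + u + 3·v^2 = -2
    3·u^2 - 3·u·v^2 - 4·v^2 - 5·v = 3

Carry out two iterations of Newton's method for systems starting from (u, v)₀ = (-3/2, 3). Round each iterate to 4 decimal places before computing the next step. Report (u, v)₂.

At (-3/2, 3): F = (29.7500, -6.7500).
Jacobian J = [[-2·u·v - 2·v + 1, -u^2 - 2·u + 6·v], [6·u - 3·v^2, -6·u·v - 8·v - 5]].
At the point, J = [[4.0000, 18.7500], [-36.0000, -2.0000]] (det J = 667.0000).
Solving J·Δ = −F gives Δ = (-0.1005, -1.5652).
Then the next iterate is (u, v)₁ = (-1.6005, 1.4348).
Round to (-1.6005, 1.4348) and repeat: F = (7.492864, -0.839190), J = [[2.723195, 9.248200], [-15.778953, -2.700016]].
Δ = (0.0900, -0.8367), so (u, v)₂ = (-1.5105, 0.5981).

(-1.5105, 0.5981)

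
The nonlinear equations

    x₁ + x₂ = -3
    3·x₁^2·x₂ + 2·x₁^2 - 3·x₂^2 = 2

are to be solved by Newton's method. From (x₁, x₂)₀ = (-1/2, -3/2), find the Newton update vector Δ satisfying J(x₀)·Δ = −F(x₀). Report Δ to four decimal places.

(-2.6379, 1.6379)

At (-1/2, -3/2): F = (1.0000, -9.3750).
Jacobian J = [[1, 1], [6·x₁·x₂ + 4·x₁, 3·x₁^2 - 6·x₂]].
At the point, J = [[1.0000, 1.0000], [2.5000, 9.7500]] (det J = 7.2500).
Solving J·Δ = −F gives Δ = (-2.6379, 1.6379).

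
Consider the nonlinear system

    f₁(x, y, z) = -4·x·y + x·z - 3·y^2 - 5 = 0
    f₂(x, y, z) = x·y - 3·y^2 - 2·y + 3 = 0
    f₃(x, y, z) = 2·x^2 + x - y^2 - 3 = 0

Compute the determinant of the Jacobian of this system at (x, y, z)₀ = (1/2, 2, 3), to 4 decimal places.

J = [[-4·y + z, -4·x - 6·y, x], [y, x - 6·y - 2, 0], [4·x + 1, -2·y, 0]].
At the point, J = [[-5.0000, -14.0000, 0.5000], [2.0000, -13.5000, 0.0000], [3.0000, -4.0000, 0.0000]].
det J = 16.2500.

16.2500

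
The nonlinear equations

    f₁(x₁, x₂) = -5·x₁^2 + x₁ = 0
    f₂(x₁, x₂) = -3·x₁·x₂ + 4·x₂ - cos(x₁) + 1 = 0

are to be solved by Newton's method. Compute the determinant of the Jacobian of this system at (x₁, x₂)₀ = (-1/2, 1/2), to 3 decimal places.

33.000

J = [[-10·x₁ + 1, 0], [-3·x₂ + sin(x₁), -3·x₁ + 4]].
At the point, J = [[6.000, 0.000], [-1.97943, 5.500]].
det J = 33.000.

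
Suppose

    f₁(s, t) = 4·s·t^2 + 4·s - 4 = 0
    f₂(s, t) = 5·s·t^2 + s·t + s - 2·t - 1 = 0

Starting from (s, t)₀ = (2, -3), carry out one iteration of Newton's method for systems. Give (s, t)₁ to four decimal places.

(1.4286, -1.8929)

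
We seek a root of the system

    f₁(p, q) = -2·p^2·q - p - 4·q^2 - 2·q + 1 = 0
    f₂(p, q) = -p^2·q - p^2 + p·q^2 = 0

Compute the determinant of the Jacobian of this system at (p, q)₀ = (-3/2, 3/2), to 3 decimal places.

J = [[-4·p·q - 1, -2·p^2 - 8·q - 2], [-2·p·q - 2·p + q^2, -p^2 + 2·p·q]].
At the point, J = [[8.000, -18.500], [9.750, -6.750]].
det J = 126.375.

126.375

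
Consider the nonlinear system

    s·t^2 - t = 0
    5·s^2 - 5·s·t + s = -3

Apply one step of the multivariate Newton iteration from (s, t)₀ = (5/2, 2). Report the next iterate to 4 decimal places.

(1.4394, 1.5825)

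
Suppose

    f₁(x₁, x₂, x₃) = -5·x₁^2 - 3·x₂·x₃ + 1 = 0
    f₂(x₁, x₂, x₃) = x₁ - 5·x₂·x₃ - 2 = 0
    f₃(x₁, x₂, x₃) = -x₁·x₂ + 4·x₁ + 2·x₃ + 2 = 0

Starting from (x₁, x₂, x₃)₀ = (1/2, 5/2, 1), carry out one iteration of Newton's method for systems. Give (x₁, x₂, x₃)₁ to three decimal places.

(0.616, 4.579, -0.942)

At (1/2, 5/2, 1): F = (-7.750, -14.000, 4.750).
Jacobian J = [[-10·x₁, -3·x₃, -3·x₂], [1, -5·x₃, -5·x₂], [-x₂ + 4, -x₁, 2]].
At the point, J = [[-5.000, -3.000, -7.500], [1.000, -5.000, -12.500], [1.500, -0.500, 2.000]] (det J = 91.000).
Solving J·Δ = −F gives Δ = (0.116, 2.079, -1.942).
Then the next iterate is (x₁, x₂, x₃)₁ = (0.616, 4.579, -0.942).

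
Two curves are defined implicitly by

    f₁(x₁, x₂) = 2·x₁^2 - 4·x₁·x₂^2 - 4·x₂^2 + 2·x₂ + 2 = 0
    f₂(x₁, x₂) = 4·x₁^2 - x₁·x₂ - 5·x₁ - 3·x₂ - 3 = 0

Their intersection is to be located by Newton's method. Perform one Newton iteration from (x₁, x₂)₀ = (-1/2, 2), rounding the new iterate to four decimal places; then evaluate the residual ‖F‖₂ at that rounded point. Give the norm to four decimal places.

At (-1/2, 2): F = (-1.5000, -4.5000).
Jacobian J = [[4·x₁ - 4·x₂^2, -8·x₁·x₂ - 8·x₂ + 2], [8·x₁ - x₂ - 5, -x₁ - 3]].
At the point, J = [[-18.0000, -6.0000], [-11.0000, -2.5000]] (det J = -21.0000).
Solving J·Δ = −F gives Δ = (-1.1071, 3.0714).
Then the next iterate is (x₁, x₂)₁ = (-1.6071, 5.0714).
Re-evaluating at (-1.6071, 5.0714): F = (79.764598, 8.302629), so ‖F‖₂ = 80.1955.

80.1955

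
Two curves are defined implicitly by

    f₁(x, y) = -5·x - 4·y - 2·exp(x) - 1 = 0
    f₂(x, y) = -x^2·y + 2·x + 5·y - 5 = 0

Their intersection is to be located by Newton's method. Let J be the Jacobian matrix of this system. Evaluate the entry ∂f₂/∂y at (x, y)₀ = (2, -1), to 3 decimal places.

1.000

∂f₂/∂y = -x^2 + 5.
At (2, -1) this is 1.000.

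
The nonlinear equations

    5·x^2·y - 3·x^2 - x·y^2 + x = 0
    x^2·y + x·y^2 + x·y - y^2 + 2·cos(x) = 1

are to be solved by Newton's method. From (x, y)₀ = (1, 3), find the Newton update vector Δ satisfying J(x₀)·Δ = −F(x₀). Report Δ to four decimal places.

At (1, 3): F = (4.0000, 6.080605).
Jacobian J = [[10·x·y - 6·x - y^2 + 1, 5·x^2 - 2·x·y], [2·x·y + y^2 + y - 2·sin(x), x^2 + 2·x·y + x - 2·y]].
At the point, J = [[16.0000, -1.0000], [16.317058, 2.0000]] (det J = 48.317058).
Solving J·Δ = −F gives Δ = (-0.2914, -0.6627).

(-0.2914, -0.6627)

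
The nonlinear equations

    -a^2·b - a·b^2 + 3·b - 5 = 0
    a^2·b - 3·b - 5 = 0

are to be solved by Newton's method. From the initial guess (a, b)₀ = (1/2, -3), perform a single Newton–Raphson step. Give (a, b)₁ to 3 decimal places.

(-0.393, -0.844)

At (1/2, -3): F = (-17.750, 3.250).
Jacobian J = [[-2·a·b - b^2, -a^2 - 2·a·b + 3], [2·a·b, a^2 - 3]].
At the point, J = [[-6.000, 5.750], [-3.000, -2.750]] (det J = 33.750).
Solving J·Δ = −F gives Δ = (-0.893, 2.156).
Then the next iterate is (a, b)₁ = (-0.393, -0.844).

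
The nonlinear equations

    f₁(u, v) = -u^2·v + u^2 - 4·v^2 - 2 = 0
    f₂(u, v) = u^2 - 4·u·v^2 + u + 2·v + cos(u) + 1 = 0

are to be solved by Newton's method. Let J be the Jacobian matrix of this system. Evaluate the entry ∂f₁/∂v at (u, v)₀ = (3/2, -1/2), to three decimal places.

1.750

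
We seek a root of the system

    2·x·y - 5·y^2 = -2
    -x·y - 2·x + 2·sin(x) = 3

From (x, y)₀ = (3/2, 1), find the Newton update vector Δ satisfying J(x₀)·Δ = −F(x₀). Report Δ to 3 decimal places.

(-1.675, -0.478)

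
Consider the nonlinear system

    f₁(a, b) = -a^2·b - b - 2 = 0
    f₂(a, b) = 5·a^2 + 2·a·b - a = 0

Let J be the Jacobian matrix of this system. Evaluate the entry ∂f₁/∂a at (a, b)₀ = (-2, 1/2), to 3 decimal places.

∂f₁/∂a = -2·a·b.
At (-2, 1/2) this is 2.000.

2.000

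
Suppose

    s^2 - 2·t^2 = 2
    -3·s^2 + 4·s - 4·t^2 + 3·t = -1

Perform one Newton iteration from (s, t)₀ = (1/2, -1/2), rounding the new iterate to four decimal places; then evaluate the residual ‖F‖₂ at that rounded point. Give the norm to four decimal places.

29.9273

At (1/2, -1/2): F = (-2.2500, -0.2500).
Jacobian J = [[2·s, -4·t], [-6·s + 4, -8·t + 3]].
At the point, J = [[1.0000, 2.0000], [1.0000, 7.0000]] (det J = 5.0000).
Solving J·Δ = −F gives Δ = (3.0500, -0.4000).
Then the next iterate is (s, t)₁ = (3.5500, -0.9000).
Re-evaluating at (3.5500, -0.9000): F = (8.9825, -28.5475), so ‖F‖₂ = 29.9273.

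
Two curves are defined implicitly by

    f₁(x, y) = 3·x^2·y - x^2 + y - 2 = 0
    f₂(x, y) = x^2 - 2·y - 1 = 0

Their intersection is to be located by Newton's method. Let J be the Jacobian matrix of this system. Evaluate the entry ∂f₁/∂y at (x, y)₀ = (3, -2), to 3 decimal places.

∂f₁/∂y = 3·x^2 + 1.
At (3, -2) this is 28.000.

28.000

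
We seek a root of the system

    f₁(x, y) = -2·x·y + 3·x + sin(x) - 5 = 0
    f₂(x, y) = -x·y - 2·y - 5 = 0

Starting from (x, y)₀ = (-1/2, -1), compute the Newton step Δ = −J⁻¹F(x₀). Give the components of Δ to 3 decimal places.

(1.576, -1.283)

At (-1/2, -1): F = (-7.97943, -3.500).
Jacobian J = [[-2·y + cos(x) + 3, -2·x], [-y, -x - 2]].
At the point, J = [[5.87758, 1.000], [1.000, -1.500]] (det J = -9.81637).
Solving J·Δ = −F gives Δ = (1.576, -1.283).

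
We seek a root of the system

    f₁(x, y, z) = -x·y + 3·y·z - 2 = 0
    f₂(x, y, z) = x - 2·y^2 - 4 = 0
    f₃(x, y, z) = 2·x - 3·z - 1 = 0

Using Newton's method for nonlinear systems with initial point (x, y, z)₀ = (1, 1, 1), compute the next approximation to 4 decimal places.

At (1, 1, 1): F = (0.0000, -5.0000, -2.0000).
Jacobian J = [[-y, -x + 3·z, 3·y], [1, -4·y, 0], [2, 0, -3]].
At the point, J = [[-1.0000, 2.0000, 3.0000], [1.0000, -4.0000, 0.0000], [2.0000, 0.0000, -3.0000]] (det J = 18.0000).
Solving J·Δ = −F gives Δ = (3.0000, -0.5000, 1.3333).
Then the next iterate is (x, y, z)₁ = (4.0000, 0.5000, 2.3333).

(4.0000, 0.5000, 2.3333)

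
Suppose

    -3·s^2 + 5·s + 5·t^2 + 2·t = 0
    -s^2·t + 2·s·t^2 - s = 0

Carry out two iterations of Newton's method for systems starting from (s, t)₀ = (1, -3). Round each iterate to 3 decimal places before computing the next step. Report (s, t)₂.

(1.031, -0.733)

At (1, -3): F = (41.000, 20.000).
Jacobian J = [[-6·s + 5, 10·t + 2], [-2·s·t + 2·t^2 - 1, -s^2 + 4·s·t]].
At the point, J = [[-1.000, -28.000], [23.000, -13.000]] (det J = 657.000).
Solving J·Δ = −F gives Δ = (-0.041, 1.466).
Then the next iterate is (s, t)₁ = (0.959, -1.534).
Round to (0.959, -1.534) and repeat: F = (10.73374, 4.96514), J = [[-0.754, -13.340], [6.64852, -6.80410]].
Δ = (0.072, 0.801), so (s, t)₂ = (1.031, -0.733).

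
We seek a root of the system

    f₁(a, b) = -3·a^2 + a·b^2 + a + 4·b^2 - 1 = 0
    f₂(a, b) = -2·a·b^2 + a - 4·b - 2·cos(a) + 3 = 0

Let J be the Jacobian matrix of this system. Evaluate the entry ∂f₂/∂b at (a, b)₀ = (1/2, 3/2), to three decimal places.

-7.000

∂f₂/∂b = -4·a·b - 4.
At (1/2, 3/2) this is -7.000.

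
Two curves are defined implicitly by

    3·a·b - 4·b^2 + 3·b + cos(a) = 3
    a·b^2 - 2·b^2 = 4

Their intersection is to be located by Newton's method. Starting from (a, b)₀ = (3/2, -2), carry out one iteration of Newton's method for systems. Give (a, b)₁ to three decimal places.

(2.177, -0.355)

At (3/2, -2): F = (-33.92926, -6.000).
Jacobian J = [[3·b - sin(a), 3·a - 8·b + 3], [b^2, 2·a·b - 4·b]].
At the point, J = [[-6.99749, 23.500], [4.000, 2.000]] (det J = -107.99499).
Solving J·Δ = −F gives Δ = (0.677, 1.645).
Then the next iterate is (a, b)₁ = (2.177, -0.355).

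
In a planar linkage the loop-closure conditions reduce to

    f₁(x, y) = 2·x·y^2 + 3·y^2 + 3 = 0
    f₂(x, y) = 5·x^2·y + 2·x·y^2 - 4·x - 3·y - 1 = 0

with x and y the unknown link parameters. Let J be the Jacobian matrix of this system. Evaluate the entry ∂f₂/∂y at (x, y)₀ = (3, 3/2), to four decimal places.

60.0000

∂f₂/∂y = 5·x^2 + 4·x·y - 3.
At (3, 3/2) this is 60.0000.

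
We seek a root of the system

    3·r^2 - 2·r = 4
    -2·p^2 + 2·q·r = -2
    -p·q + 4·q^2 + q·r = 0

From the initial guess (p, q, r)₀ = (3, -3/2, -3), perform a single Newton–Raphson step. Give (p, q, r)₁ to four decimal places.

At (3, -3/2, -3): F = (29.0000, -7.0000, 18.0000).
Jacobian J = [[0, 0, 6·r - 2], [-4·p, 2·r, 2·q], [-q, -p + 8·q + r, q]].
At the point, J = [[0.0000, 0.0000, -20.0000], [-12.0000, -6.0000, -3.0000], [1.5000, -18.0000, -1.5000]] (det J = -4500.0000).
Solving J·Δ = −F gives Δ = (-1.3300, 0.7683, 1.4500).
Then the next iterate is (p, q, r)₁ = (1.6700, -0.7317, -1.5500).

(1.6700, -0.7317, -1.5500)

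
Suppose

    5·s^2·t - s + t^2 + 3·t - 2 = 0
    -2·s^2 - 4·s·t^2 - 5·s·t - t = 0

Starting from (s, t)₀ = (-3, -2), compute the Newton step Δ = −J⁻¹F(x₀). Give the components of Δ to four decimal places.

At (-3, -2): F = (-91.0000, 2.0000).
Jacobian J = [[10·s·t - 1, 5·s^2 + 2·t + 3], [-4·s - 4·t^2 - 5·t, -8·s·t - 5·s - 1]].
At the point, J = [[59.0000, 44.0000], [6.0000, -34.0000]] (det J = -2270.0000).
Solving J·Δ = −F gives Δ = (1.3242, 0.2925).

(1.3242, 0.2925)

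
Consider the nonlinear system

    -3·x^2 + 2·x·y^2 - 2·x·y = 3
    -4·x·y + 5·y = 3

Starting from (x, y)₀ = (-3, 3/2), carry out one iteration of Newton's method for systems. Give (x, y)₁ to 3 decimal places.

(-1.780, 0.607)

At (-3, 3/2): F = (-34.500, 22.500).
Jacobian J = [[-6·x + 2·y^2 - 2·y, 4·x·y - 2·x], [-4·y, -4·x + 5]].
At the point, J = [[19.500, -12.000], [-6.000, 17.000]] (det J = 259.500).
Solving J·Δ = −F gives Δ = (1.220, -0.893).
Then the next iterate is (x, y)₁ = (-1.780, 0.607).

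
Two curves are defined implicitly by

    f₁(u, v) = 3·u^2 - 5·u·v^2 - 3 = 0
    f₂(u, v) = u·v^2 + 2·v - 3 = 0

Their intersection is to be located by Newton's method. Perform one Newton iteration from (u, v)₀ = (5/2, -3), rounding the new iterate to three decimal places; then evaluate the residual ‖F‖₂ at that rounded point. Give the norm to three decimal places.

At (5/2, -3): F = (-96.750, 13.500).
Jacobian J = [[6·u - 5·v^2, -10·u·v], [v^2, 2·u·v + 2]].
At the point, J = [[-30.000, 75.000], [9.000, -13.000]] (det J = -285.000).
Solving J·Δ = −F gives Δ = (0.861, 1.634).
Then the next iterate is (u, v)₁ = (3.361, -1.366).
Re-evaluating at (3.361, -1.366): F = (-0.46843, 0.53948), so ‖F‖₂ = 0.714.

0.714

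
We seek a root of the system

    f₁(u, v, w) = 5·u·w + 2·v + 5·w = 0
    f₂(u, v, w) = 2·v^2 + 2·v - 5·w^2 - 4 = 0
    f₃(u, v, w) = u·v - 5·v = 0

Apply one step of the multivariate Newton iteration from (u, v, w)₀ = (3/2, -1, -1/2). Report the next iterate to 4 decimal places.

At (3/2, -1, -1/2): F = (-8.2500, -5.2500, 3.5000).
Jacobian J = [[5·w, 2, 5·u + 5], [0, 4·v + 2, -10·w], [v, u - 5, 0]].
At the point, J = [[-2.5000, 2.0000, 12.5000], [0.0000, -2.0000, 5.0000], [-1.0000, -3.5000, 0.0000]] (det J = -78.7500).
Solving J·Δ = −F gives Δ = (2.6389, 0.2460, 1.1484).
Then the next iterate is (u, v, w)₁ = (4.1389, -0.7540, 0.6484).

(4.1389, -0.7540, 0.6484)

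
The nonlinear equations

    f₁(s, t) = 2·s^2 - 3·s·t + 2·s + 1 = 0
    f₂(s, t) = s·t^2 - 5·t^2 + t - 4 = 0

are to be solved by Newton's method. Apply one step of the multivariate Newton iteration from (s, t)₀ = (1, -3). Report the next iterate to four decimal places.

(0.4502, -1.0821)

At (1, -3): F = (14.0000, -43.0000).
Jacobian J = [[4·s - 3·t + 2, -3·s], [t^2, 2·s·t - 10·t + 1]].
At the point, J = [[15.0000, -3.0000], [9.0000, 25.0000]] (det J = 402.0000).
Solving J·Δ = −F gives Δ = (-0.5498, 1.9179).
Then the next iterate is (s, t)₁ = (0.4502, -1.0821).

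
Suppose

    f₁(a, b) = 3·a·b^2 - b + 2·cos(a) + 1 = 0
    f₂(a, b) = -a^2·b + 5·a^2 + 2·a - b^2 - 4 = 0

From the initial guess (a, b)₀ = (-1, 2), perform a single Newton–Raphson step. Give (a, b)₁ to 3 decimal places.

(-1.261, 0.809)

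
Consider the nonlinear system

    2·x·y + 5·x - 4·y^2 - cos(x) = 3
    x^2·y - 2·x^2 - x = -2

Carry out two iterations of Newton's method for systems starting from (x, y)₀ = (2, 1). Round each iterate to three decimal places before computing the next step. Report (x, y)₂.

(0.963, 0.965)

At (2, 1): F = (7.41615, -4.000).
Jacobian J = [[2·y + sin(x) + 5, 2·x - 8·y], [2·x·y - 4·x - 1, x^2]].
At the point, J = [[7.90930, -4.000], [-5.000, 4.000]] (det J = 11.63719).
Solving J·Δ = −F gives Δ = (-1.174, -0.468).
Then the next iterate is (x, y)₁ = (0.826, 0.532).
Round to (0.826, 0.532) and repeat: F = (0.19895, 0.17242), J = [[6.79923, -2.604], [-3.42514, 0.68228]].
Δ = (0.137, 0.433), so (x, y)₂ = (0.963, 0.965).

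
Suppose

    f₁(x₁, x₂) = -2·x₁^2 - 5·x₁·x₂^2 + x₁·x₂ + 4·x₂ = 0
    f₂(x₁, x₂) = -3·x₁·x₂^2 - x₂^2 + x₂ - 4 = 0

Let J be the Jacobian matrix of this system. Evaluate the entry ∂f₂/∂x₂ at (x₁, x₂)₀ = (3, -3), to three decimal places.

61.000

∂f₂/∂x₂ = -6·x₁·x₂ - 2·x₂ + 1.
At (3, -3) this is 61.000.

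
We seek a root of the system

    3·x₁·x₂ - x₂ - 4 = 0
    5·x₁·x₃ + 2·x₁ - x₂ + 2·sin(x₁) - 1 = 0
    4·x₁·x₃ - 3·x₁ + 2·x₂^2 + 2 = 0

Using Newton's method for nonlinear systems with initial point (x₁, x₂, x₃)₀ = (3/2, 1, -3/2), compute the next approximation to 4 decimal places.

(1.2496, 1.3575, -0.5306)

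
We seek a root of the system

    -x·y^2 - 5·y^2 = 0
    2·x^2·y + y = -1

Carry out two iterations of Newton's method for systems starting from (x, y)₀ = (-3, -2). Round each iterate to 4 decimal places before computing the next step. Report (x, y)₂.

At (-3, -2): F = (-8.0000, -37.0000).
Jacobian J = [[-y^2, -2·x·y - 10·y], [4·x·y, 2·x^2 + 1]].
At the point, J = [[-4.0000, 8.0000], [24.0000, 19.0000]] (det J = -268.0000).
Solving J·Δ = −F gives Δ = (0.5373, 1.2687).
Then the next iterate is (x, y)₁ = (-2.4627, -0.7313).
Round to (-2.4627, -0.7313) and repeat: F = (-1.356947, -8.601810), J = [[-0.534800, 3.711055], [7.203890, 13.129783]].
Δ = (0.4179, 0.4259), so (x, y)₂ = (-2.0448, -0.3054).

(-2.0448, -0.3054)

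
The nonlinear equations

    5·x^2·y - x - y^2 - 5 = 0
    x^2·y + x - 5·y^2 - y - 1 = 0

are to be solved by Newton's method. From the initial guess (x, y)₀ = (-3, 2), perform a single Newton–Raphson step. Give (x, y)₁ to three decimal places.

At (-3, 2): F = (84.000, -8.000).
Jacobian J = [[10·x·y - 1, 5·x^2 - 2·y], [2·x·y + 1, x^2 - 10·y - 1]].
At the point, J = [[-61.000, 41.000], [-11.000, -12.000]] (det J = 1183.000).
Solving J·Δ = −F gives Δ = (0.575, -1.194).
Then the next iterate is (x, y)₁ = (-2.425, 0.806).

(-2.425, 0.806)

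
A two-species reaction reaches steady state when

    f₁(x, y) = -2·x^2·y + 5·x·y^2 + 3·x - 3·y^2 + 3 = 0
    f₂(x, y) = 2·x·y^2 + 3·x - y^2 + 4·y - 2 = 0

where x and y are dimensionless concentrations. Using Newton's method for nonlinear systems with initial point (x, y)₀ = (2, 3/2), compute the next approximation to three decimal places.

(1.238, 0.651)

At (2, 3/2): F = (12.750, 16.750).
Jacobian J = [[-4·x·y + 5·y^2 + 3, -2·x^2 + 10·x·y - 6·y], [2·y^2 + 3, 4·x·y - 2·y + 4]].
At the point, J = [[2.250, 13.000], [7.500, 13.000]] (det J = -68.250).
Solving J·Δ = −F gives Δ = (-0.762, -0.849).
Then the next iterate is (x, y)₁ = (1.238, 0.651).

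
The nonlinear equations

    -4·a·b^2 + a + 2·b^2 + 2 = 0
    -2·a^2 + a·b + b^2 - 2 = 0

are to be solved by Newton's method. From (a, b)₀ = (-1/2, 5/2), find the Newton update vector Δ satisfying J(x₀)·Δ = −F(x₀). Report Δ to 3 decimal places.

(0.350, -0.905)

At (-1/2, 5/2): F = (26.500, 2.500).
Jacobian J = [[-4·b^2 + 1, -8·a·b + 4·b], [-4·a + b, a + 2·b]].
At the point, J = [[-24.000, 20.000], [4.500, 4.500]] (det J = -198.000).
Solving J·Δ = −F gives Δ = (0.350, -0.905).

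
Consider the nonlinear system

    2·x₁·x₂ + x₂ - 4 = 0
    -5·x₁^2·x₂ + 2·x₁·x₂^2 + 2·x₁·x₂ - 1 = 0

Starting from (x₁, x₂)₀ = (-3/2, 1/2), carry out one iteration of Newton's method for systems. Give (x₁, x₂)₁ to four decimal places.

At (-3/2, 1/2): F = (-5.0000, -8.8750).
Jacobian J = [[2·x₂, 2·x₁ + 1], [-10·x₁·x₂ + 2·x₂^2 + 2·x₂, -5·x₁^2 + 4·x₁·x₂ + 2·x₁]].
At the point, J = [[1.0000, -2.0000], [9.0000, -17.2500]] (det J = 0.7500).
Solving J·Δ = −F gives Δ = (-91.3333, -48.1667).
Then the next iterate is (x₁, x₂)₁ = (-92.8333, -47.6667).

(-92.8333, -47.6667)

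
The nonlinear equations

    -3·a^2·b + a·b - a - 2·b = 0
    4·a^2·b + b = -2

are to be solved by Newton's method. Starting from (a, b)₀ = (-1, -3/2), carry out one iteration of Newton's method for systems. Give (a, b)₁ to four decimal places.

(-2.1724, 2.4138)

At (-1, -3/2): F = (10.0000, -5.5000).
Jacobian J = [[-6·a·b + b - 1, -3·a^2 + a - 2], [8·a·b, 4·a^2 + 1]].
At the point, J = [[-11.5000, -6.0000], [12.0000, 5.0000]] (det J = 14.5000).
Solving J·Δ = −F gives Δ = (-1.1724, 3.9138).
Then the next iterate is (a, b)₁ = (-2.1724, 2.4138).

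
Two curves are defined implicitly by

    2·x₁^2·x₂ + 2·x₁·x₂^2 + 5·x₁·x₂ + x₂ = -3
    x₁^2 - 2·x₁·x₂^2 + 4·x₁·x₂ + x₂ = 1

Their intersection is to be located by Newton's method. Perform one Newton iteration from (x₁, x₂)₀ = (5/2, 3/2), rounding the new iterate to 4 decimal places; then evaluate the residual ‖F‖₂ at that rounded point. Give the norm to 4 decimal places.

14.1420

At (5/2, 3/2): F = (53.2500, 10.5000).
Jacobian J = [[4·x₁·x₂ + 2·x₂^2 + 5·x₂, 2·x₁^2 + 4·x₁·x₂ + 5·x₁ + 1], [2·x₁ - 2·x₂^2 + 4·x₂, -4·x₁·x₂ + 4·x₁ + 1]].
At the point, J = [[27.0000, 41.0000], [6.5000, -4.0000]] (det J = -374.5000).
Solving J·Δ = −F gives Δ = (-1.7183, -0.1672).
Then the next iterate is (x₁, x₂)₁ = (0.7817, 1.3328).
Re-evaluating at (0.7817, 1.3328): F = (13.948031, 2.334099), so ‖F‖₂ = 14.1420.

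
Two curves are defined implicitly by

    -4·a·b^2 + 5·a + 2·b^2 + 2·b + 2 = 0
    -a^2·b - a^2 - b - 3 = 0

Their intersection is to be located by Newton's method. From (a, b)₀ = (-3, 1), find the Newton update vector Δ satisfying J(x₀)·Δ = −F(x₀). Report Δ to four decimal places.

At (-3, 1): F = (3.0000, -22.0000).
Jacobian J = [[-4·b^2 + 5, -8·a·b + 4·b + 2], [-2·a·b - 2·a, -a^2 - 1]].
At the point, J = [[1.0000, 30.0000], [12.0000, -10.0000]] (det J = -370.0000).
Solving J·Δ = −F gives Δ = (1.7027, -0.1568).

(1.7027, -0.1568)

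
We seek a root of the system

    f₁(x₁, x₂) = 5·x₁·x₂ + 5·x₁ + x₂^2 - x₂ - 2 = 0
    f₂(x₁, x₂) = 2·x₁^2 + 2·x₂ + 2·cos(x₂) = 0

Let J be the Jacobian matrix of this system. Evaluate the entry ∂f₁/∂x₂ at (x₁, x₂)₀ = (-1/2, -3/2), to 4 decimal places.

∂f₁/∂x₂ = 5·x₁ + 2·x₂ - 1.
At (-1/2, -3/2) this is -6.5000.

-6.5000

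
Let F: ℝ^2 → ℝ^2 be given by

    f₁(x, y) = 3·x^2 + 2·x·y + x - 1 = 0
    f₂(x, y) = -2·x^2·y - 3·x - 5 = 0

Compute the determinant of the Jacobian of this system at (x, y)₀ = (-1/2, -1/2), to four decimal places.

-2.5000

J = [[6·x + 2·y + 1, 2·x], [-4·x·y - 3, -2·x^2]].
At the point, J = [[-3.0000, -1.0000], [-4.0000, -0.5000]].
det J = -2.5000.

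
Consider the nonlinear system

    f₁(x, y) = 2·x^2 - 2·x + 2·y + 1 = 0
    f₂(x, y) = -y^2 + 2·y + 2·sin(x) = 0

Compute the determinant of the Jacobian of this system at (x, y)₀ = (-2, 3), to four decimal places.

41.6646

J = [[4·x - 2, 2], [2·cos(x), -2·y + 2]].
At the point, J = [[-10.0000, 2.0000], [-0.832294, -4.0000]].
det J = 41.6646.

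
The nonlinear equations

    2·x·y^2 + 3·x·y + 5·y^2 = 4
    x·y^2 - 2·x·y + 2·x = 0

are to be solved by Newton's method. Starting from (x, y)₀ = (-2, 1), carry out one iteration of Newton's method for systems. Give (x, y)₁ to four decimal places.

At (-2, 1): F = (-9.0000, -2.0000).
Jacobian J = [[2·y^2 + 3·y, 4·x·y + 3·x + 10·y], [y^2 - 2·y + 2, 2·x·y - 2·x]].
At the point, J = [[5.0000, -4.0000], [1.0000, 0.0000]] (det J = 4.0000).
Solving J·Δ = −F gives Δ = (2.0000, 0.2500).
Then the next iterate is (x, y)₁ = (0.0000, 1.2500).

(0.0000, 1.2500)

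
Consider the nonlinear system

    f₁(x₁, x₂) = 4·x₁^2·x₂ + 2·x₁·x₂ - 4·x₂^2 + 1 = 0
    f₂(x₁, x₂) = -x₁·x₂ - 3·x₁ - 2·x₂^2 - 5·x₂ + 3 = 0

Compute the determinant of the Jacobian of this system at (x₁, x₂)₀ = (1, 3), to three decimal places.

J = [[8·x₁·x₂ + 2·x₂, 4·x₁^2 + 2·x₁ - 8·x₂], [-x₂ - 3, -x₁ - 4·x₂ - 5]].
At the point, J = [[30.000, -18.000], [-6.000, -18.000]].
det J = -648.000.

-648.000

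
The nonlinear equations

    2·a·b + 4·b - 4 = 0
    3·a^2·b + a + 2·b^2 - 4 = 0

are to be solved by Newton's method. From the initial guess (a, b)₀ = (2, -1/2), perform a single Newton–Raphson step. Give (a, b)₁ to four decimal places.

At (2, -1/2): F = (-8.0000, -7.5000).
Jacobian J = [[2·b, 2·a + 4], [6·a·b + 1, 3·a^2 + 4·b]].
At the point, J = [[-1.0000, 8.0000], [-5.0000, 10.0000]] (det J = 30.0000).
Solving J·Δ = −F gives Δ = (0.6667, 1.0833).
Then the next iterate is (a, b)₁ = (2.6667, 0.5833).

(2.6667, 0.5833)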